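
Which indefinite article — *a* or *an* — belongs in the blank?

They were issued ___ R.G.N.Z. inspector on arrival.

an

The indefinite article is chosen by the initial *sound* of the following word, not its spelling.
The initialism *R.G.N.Z.* is read letter by letter; the first letter, R, is pronounced /ɑr/, which begins with a vowel sound.
So the article is *an*: They were issued an R.G.N.Z. inspector on arrival.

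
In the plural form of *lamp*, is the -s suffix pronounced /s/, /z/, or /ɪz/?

The stem *lamp* ends in a voiceless non-sibilant consonant.
The plural suffix surfaces as /ɪz/ after sibilants, /s/ after other voiceless consonants, and /z/ after other voiced sounds.
So the plural -s on *lamp* is pronounced /s/.

/s/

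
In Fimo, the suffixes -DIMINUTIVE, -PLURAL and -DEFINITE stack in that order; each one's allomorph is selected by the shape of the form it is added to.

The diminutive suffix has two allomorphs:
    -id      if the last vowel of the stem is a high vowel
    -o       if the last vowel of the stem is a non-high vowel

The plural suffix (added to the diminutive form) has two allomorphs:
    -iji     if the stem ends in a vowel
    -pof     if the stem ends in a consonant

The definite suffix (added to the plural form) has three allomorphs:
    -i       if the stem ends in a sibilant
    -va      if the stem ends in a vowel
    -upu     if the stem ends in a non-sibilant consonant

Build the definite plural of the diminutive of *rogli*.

rogliidpofupu

The last vowel of *rogli* is /i/, which is a high vowel, so the diminutive suffix is -id, giving *rogliid*.
Since the final sound of the diminutive form *rogliid* is /d/ (a consonant), it takes -pof, giving *rogliidpof*.
The final sound of the plural form *rogliidpof* is /f/, which is a non-sibilant consonant, so the definite suffix is -upu, giving *rogliidpofupu*.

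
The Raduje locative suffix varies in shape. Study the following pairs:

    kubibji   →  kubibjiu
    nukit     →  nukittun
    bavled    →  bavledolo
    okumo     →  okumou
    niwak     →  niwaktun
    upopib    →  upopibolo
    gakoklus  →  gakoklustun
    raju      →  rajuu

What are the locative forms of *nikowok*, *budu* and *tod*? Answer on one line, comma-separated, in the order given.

The pattern is voicing of the final sound: -tun when the stem ends in a voiceless consonant (*nukit*, *niwak*, *gakoklus*); -olo when the stem ends in a voiced consonant (*bavled*, *upopib*); -u when the stem ends in a vowel (*kubibji*, *okumo*, *raju*).
The final sound of *nikowok* is /k/, which is a voiceless consonant, so the suffix is -tun, giving *nikowoktun*.
The final sound of *budu* is /u/, which is a vowel, so the suffix is -u, giving *buduu*.
Since the final sound of *tod* is /d/ (a voiced consonant), it takes -olo, giving *todolo*.

nikowoktun, buduu, todolo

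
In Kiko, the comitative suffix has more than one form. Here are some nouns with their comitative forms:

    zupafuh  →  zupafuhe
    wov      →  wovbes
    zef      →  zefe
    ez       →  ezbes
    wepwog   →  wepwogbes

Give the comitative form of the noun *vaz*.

Looking at the final consonant of each stem: -e when the stem ends in a voiceless consonant (*zupafuh*, *zef*); -bes when the stem ends in a voiced consonant (*wov*, *ez*, *wepwog*).
Since the final consonant of *vaz* is /z/ (voiced), it takes -bes, giving *vazbes*.

vazbes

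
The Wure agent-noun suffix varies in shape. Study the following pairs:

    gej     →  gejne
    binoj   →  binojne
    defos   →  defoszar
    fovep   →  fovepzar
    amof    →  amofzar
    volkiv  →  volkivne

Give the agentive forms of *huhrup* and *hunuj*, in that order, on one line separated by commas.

The pattern is voicing of the final consonant: -zar when the stem ends in a voiceless consonant (*defos*, *fovep*, *amof*); -ne when the stem ends in a voiced consonant (*gej*, *binoj*, *volkiv*).
*huhrup* — final consonant /p/ (voiceless) → -zar → *huhrupzar*.
*hunuj*: final consonant = /j/, voiced → -ne → *hunujne*.

huhrupzar, hunujne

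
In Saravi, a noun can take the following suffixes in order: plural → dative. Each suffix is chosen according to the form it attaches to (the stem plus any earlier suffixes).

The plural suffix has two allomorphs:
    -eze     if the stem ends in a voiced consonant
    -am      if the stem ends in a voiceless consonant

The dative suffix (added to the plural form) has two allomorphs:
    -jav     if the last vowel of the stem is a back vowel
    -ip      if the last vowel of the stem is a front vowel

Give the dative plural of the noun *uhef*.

*uhef* — final consonant /f/ (voiceless) → -am → *uhefam*.
The last vowel of the plural form *uhefam* is /a/, which is a back vowel, so the dative suffix is -jav, giving *uhefamjav*.

uhefamjav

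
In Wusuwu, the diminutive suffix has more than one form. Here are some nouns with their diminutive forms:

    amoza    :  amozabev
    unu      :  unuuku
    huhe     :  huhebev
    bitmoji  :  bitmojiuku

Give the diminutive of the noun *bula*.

Looking at the last vowel of each stem: -uku when the last vowel of the stem is a high vowel (*unu*, *bitmoji*); -bev when the last vowel of the stem is a non-high vowel (*amoza*, *huhe*).
The last vowel of *bula* is /a/, which is a non-high vowel, so the suffix is -bev, giving *bulabev*.

bulabev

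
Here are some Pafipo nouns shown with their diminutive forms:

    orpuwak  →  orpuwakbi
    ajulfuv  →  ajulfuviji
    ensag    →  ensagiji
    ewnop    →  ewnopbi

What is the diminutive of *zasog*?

Looking at the final consonant of each stem: -bi when the stem ends in a voiceless consonant (*orpuwak*, *ewnop*); -iji when the stem ends in a voiced consonant (*ajulfuv*, *ensag*).
*zasog* — final consonant /g/ (voiced) → -iji → *zasogiji*.

zasogiji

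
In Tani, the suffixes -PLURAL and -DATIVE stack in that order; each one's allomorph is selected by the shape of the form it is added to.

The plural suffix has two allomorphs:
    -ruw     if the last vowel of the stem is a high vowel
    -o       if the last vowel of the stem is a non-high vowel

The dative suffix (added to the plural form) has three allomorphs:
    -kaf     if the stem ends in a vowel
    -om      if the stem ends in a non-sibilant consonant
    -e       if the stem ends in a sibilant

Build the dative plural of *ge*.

*ge* — last vowel /e/ (a non-high vowel) → -o → *geo*.
The final sound of the plural form *geo* is /o/, which is a vowel, so the dative suffix is -kaf, giving *geokaf*.

geokaf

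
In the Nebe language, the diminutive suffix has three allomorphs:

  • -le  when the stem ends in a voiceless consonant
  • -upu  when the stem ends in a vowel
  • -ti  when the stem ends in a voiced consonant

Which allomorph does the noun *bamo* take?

The final sound of *bamo* is /o/, which is a vowel, so the suffix is -upu.

-upu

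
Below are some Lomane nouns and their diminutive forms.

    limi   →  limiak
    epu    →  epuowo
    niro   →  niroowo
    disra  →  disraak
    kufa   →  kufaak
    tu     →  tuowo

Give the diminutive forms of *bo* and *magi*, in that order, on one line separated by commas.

Looking at the last vowel of each stem: -owo when the last vowel of the stem is a rounded vowel (*epu*, *niro*, *tu*); -ak when the last vowel of the stem is an unrounded vowel (*limi*, *disra*, *kufa*).
The last vowel of *bo* is /o/, which is a rounded vowel, so the suffix is -owo, giving *boowo*.
Since the last vowel of *magi* is /i/ (an unrounded vowel), it takes -ak, giving *magiak*.

boowo, magiak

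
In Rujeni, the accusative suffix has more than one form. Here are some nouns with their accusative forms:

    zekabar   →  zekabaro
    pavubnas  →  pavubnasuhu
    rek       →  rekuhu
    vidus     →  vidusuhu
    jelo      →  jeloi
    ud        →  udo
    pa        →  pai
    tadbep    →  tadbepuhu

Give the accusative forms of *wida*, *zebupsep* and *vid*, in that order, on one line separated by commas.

widai, zebupsepuhu, vido

Looking at the final sound of each stem: -uhu when the stem ends in a voiceless consonant (*pavubnas*, *rek*, *vidus*, *tadbep*); -o when the stem ends in a voiced consonant (*zekabar*, *ud*); -i when the stem ends in a vowel (*jelo*, *pa*).
*wida* — final sound /a/ (a vowel) → -i → *widai*.
The final sound of *zebupsep* is /p/, which is a voiceless consonant, so the suffix is -uhu, giving *zebupsepuhu*.
*vid* — final sound /d/ (a voiced consonant) → -o → *vido*.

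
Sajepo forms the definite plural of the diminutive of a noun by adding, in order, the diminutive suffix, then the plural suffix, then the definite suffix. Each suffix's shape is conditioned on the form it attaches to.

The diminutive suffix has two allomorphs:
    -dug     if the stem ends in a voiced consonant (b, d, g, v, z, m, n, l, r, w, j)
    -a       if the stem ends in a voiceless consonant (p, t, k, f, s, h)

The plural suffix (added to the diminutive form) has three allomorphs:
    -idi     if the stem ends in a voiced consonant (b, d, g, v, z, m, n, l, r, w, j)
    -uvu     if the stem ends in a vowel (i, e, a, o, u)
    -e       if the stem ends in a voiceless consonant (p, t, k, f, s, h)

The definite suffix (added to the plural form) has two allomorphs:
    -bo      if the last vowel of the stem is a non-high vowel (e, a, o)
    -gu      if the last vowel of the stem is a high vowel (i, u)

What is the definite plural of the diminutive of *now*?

nowdugidigu

The final consonant of *now* is /w/, which is voiced, so the diminutive suffix is -dug, giving *nowdug*.
The final sound of the diminutive form *nowdug* is /g/, which is a voiced consonant, so the plural suffix is -idi, giving *nowdugidi*.
Since the last vowel of the plural form *nowdugidi* is /i/ (a high vowel), it takes -gu, giving *nowdugidigu*.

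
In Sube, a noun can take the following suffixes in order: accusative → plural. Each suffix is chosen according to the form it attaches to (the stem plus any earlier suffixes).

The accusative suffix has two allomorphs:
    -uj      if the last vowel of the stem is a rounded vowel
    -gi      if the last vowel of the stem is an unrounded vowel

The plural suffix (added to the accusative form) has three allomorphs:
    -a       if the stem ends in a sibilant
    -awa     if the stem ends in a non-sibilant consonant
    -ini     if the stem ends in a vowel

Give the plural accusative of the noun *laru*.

laruujawa

The last vowel of *laru* is /u/, which is a rounded vowel, so the accusative suffix is -uj, giving *laruuj*.
The final sound of the accusative form *laruuj* is /j/, which is a non-sibilant consonant, so the plural suffix is -awa, giving *laruujawa*.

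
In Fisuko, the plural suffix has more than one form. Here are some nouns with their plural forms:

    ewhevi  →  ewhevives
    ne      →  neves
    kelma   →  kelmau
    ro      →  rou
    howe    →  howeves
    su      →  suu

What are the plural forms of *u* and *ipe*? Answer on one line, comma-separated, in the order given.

The pattern is front/back vowel harmony: -ves when the last vowel of the stem is a front vowel (*ewhevi*, *ne*, *howe*); -u when the last vowel of the stem is a back vowel (*kelma*, *ro*, *su*).
*u* — last vowel /u/ (a back vowel) → -u → *uu*.
The last vowel of *ipe* is /e/, which is a front vowel, so the suffix is -ves, giving *ipeves*.

uu, ipeves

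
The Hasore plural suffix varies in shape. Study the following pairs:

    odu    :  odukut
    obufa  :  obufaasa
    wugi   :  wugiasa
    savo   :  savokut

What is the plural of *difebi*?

The pattern is rounding harmony: -kut when the last vowel of the stem is a rounded vowel (*odu*, *savo*); -asa when the last vowel of the stem is an unrounded vowel (*obufa*, *wugi*).
*difebi* — last vowel /i/ (an unrounded vowel) → -asa → *difebiasa*.

difebiasa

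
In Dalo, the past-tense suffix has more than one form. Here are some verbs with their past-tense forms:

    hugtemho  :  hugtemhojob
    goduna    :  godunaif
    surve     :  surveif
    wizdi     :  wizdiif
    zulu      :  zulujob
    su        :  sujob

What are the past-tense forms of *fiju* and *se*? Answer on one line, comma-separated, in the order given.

fijujob, seif

Looking at the last vowel of each stem: -job when the last vowel of the stem is a rounded vowel (*hugtemho*, *zulu*, *su*); -if when the last vowel of the stem is an unrounded vowel (*goduna*, *surve*, *wizdi*).
*fiju* — last vowel /u/ (a rounded vowel) → -job → *fijujob*.
Since the last vowel of *se* is /e/ (an unrounded vowel), it takes -if, giving *seif*.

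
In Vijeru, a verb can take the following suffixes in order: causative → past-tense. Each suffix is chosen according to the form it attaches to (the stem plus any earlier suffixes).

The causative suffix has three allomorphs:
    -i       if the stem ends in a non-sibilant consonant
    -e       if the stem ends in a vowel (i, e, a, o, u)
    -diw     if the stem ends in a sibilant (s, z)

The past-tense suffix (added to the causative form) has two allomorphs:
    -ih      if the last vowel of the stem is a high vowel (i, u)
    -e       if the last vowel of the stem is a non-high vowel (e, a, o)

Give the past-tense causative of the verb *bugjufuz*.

The final sound of *bugjufuz* is /z/, which is a sibilant, so the causative suffix is -diw, giving *bugjufuzdiw*.
The causative form *bugjufuzdiw* — last vowel /i/ (a high vowel) → -ih → *bugjufuzdiwih*.

bugjufuzdiwih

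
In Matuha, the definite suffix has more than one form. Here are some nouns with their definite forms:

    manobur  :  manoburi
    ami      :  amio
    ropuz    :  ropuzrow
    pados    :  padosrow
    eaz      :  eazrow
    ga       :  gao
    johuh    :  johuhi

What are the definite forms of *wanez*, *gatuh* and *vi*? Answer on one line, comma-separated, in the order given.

The alternation tracks the final sound of the stem — -row when the stem ends in a sibilant (*ropuz*, *pados*, *eaz*); -i when the stem ends in a non-sibilant consonant (*manobur*, *johuh*); -o when the stem ends in a vowel (*ami*, *ga*).
The final sound of *wanez* is /z/, which is a sibilant, so the suffix is -row, giving *wanezrow*.
The final sound of *gatuh* is /h/, which is a non-sibilant consonant, so the suffix is -i, giving *gatuhi*.
*vi*: final sound = /i/, a vowel → -o → *vio*.

wanezrow, gatuhi, vio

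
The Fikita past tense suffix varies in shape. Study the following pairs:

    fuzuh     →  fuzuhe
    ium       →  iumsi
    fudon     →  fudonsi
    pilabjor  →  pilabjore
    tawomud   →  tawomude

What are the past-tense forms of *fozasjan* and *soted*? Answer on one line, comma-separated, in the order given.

The suffix is conditioned by the final consonant: -si when the stem ends in a nasal (*ium*, *fudon*); -e when the stem ends in a non-nasal consonant (*fuzuh*, *pilabjor*, *tawomud*).
The final consonant of *fozasjan* is /n/, which is a nasal, so the suffix is -si, giving *fozasjansi*.
*soted*: final consonant = /d/, non-nasal → -e → *sotede*.

fozasjansi, sotede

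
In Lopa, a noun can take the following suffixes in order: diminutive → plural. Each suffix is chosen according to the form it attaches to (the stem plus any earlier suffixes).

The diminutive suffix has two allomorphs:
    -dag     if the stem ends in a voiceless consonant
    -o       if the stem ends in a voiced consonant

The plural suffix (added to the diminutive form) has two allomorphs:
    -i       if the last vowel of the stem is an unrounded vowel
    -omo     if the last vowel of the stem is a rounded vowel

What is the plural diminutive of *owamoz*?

*owamoz*: final consonant = /z/, voiced → -o → *owamozo*.
Since the last vowel of the diminutive form *owamozo* is /o/ (a rounded vowel), it takes -omo, giving *owamozoomo*.

owamozoomo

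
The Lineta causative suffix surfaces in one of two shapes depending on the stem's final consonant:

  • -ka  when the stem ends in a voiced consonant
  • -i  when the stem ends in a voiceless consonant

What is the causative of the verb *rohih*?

*rohih*: final consonant = /h/, voiceless → -i → *rohihi*.

rohihi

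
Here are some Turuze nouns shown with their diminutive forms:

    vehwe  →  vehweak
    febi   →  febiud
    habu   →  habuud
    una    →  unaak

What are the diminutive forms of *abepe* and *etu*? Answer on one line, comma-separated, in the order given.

abepeak, etuud

The suffix is conditioned by the last vowel: -ud when the last vowel of the stem is a high vowel (*febi*, *habu*); -ak when the last vowel of the stem is a non-high vowel (*vehwe*, *una*).
*abepe* — last vowel /e/ (a non-high vowel) → -ak → *abepeak*.
*etu* — last vowel /u/ (a high vowel) → -ud → *etuud*.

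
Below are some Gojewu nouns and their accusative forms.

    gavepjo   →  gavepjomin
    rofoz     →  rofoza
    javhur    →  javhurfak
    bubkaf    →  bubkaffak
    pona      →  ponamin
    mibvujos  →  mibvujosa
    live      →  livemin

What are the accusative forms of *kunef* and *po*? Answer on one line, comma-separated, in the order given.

Looking at the final sound of each stem: -a when the stem ends in a sibilant (*rofoz*, *mibvujos*); -fak when the stem ends in a non-sibilant consonant (*javhur*, *bubkaf*); -min when the stem ends in a vowel (*gavepjo*, *pona*, *live*).
Since the final sound of *kunef* is /f/ (a non-sibilant consonant), it takes -fak, giving *kuneffak*.
*po*: final sound = /o/, a vowel → -min → *pomin*.

kuneffak, pomin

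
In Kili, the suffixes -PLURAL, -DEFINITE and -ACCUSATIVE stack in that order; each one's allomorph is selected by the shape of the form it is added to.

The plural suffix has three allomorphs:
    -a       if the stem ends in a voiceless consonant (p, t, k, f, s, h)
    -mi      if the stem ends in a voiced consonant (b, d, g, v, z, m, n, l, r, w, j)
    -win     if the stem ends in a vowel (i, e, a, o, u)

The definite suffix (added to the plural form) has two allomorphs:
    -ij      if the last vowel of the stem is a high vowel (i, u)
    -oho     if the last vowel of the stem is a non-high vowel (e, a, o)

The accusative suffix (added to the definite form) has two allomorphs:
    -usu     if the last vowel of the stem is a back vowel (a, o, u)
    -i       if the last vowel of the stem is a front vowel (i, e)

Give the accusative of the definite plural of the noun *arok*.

The final sound of *arok* is /k/, which is a voiceless consonant, so the plural suffix is -a, giving *aroka*.
The plural form *aroka* — last vowel /a/ (a non-high vowel) → -oho → *arokaoho*.
Since the last vowel of the definite form *arokaoho* is /o/ (a back vowel), it takes -usu, giving *arokaohousu*.

arokaohousu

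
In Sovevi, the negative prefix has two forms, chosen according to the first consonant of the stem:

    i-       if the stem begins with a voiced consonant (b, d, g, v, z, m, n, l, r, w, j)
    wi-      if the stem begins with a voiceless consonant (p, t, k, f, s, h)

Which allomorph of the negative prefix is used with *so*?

wi-

Since the first consonant of *so* is /s/ (voiceless), it takes wi-.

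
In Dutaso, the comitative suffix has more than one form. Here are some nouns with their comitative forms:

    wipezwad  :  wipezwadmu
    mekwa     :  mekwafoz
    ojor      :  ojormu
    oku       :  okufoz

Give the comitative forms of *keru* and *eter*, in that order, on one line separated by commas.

kerufoz, etermu

The alternation tracks the final sound of the stem — -mu when the stem ends in a consonant (*wipezwad*, *ojor*); -foz when the stem ends in a vowel (*mekwa*, *oku*).
*keru* — final sound /u/ (a vowel) → -foz → *kerufoz*.
*eter*: final sound = /r/, a consonant → -mu → *etermu*.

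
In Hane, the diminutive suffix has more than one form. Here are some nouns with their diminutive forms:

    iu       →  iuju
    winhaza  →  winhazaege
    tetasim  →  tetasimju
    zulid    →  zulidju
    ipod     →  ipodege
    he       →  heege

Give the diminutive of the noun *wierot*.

wierotege

The suffix is conditioned by the last vowel: -ju when the last vowel of the stem is a high vowel (*iu*, *tetasim*, *zulid*); -ege when the last vowel of the stem is a non-high vowel (*winhaza*, *ipod*, *he*).
*wierot*: last vowel = /o/, a non-high vowel → -ege → *wierotege*.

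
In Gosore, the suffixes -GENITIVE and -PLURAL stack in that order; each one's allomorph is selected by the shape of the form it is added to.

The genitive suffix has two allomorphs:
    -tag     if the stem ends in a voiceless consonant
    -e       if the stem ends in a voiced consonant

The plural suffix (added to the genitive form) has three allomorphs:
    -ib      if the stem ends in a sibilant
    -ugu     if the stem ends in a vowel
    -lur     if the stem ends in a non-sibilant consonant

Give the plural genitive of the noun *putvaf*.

Since the final consonant of *putvaf* is /f/ (voiceless), it takes -tag, giving *putvaftag*.
The final sound of the genitive form *putvaftag* is /g/, which is a non-sibilant consonant, so the plural suffix is -lur, giving *putvaftaglur*.

putvaftaglur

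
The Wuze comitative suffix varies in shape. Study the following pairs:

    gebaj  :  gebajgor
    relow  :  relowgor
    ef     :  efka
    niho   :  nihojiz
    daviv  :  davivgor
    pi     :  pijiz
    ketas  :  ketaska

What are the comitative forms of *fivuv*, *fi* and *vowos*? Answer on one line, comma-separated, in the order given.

Looking at the final sound of each stem: -ka when the stem ends in a voiceless consonant (*ef*, *ketas*); -gor when the stem ends in a voiced consonant (*gebaj*, *relow*, *daviv*); -jiz when the stem ends in a vowel (*niho*, *pi*).
Since the final sound of *fivuv* is /v/ (a voiced consonant), it takes -gor, giving *fivuvgor*.
*fi*: final sound = /i/, a vowel → -jiz → *fijiz*.
*vowos*: final sound = /s/, a voiceless consonant → -ka → *vowoska*.

fivuvgor, fijiz, vowoska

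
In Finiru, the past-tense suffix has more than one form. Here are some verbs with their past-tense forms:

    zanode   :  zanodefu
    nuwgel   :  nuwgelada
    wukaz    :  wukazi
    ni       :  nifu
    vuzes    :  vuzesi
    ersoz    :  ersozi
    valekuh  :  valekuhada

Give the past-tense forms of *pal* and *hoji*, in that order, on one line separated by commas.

palada, hojifu

The pattern is sibilance of the final sound: -i when the stem ends in a sibilant (*wukaz*, *vuzes*, *ersoz*); -ada when the stem ends in a non-sibilant consonant (*nuwgel*, *valekuh*); -fu when the stem ends in a vowel (*zanode*, *ni*).
*pal*: final sound = /l/, a non-sibilant consonant → -ada → *palada*.
The final sound of *hoji* is /i/, which is a vowel, so the suffix is -fu, giving *hojifu*.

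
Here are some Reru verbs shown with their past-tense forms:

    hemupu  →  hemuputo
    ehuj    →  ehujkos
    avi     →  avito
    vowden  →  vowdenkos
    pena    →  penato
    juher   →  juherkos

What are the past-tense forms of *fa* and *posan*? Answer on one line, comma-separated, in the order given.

fato, posankos

Looking at the final sound of each stem: -kos when the stem ends in a consonant (*ehuj*, *vowden*, *juher*); -to when the stem ends in a vowel (*hemupu*, *avi*, *pena*).
*fa*: final sound = /a/, a vowel → -to → *fato*.
The final sound of *posan* is /n/, which is a consonant, so the suffix is -kos, giving *posankos*.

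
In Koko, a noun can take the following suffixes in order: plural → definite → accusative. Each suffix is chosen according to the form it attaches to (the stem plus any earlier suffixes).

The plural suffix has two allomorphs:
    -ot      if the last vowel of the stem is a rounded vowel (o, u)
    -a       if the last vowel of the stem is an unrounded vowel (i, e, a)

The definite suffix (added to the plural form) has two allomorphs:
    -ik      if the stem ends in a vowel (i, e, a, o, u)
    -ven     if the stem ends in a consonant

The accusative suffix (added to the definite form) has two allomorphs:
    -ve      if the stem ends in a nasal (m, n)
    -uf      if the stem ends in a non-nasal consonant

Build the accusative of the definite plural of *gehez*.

gehezaikuf

The last vowel of *gehez* is /e/, which is an unrounded vowel, so the plural suffix is -a, giving *geheza*.
Since the final sound of the plural form *geheza* is /a/ (a vowel), it takes -ik, giving *gehezaik*.
The definite form *gehezaik* — final consonant /k/ (non-nasal) → -uf → *gehezaikuf*.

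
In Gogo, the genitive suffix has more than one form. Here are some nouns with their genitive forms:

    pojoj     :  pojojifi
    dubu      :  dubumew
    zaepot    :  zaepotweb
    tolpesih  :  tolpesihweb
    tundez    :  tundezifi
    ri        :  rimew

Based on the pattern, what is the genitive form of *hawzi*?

hawzimew

The suffix is conditioned by the final sound: -web when the stem ends in a voiceless consonant (*zaepot*, *tolpesih*); -ifi when the stem ends in a voiced consonant (*pojoj*, *tundez*); -mew when the stem ends in a vowel (*dubu*, *ri*).
Since the final sound of *hawzi* is /i/ (a vowel), it takes -mew, giving *hawzimew*.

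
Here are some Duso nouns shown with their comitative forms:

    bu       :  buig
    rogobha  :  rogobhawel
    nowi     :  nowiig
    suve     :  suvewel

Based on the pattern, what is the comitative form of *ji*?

jiig

The alternation tracks the last vowel of the stem — -ig when the last vowel of the stem is a high vowel (*bu*, *nowi*); -wel when the last vowel of the stem is a non-high vowel (*rogobha*, *suve*).
*ji* — last vowel /i/ (a high vowel) → -ig → *jiig*.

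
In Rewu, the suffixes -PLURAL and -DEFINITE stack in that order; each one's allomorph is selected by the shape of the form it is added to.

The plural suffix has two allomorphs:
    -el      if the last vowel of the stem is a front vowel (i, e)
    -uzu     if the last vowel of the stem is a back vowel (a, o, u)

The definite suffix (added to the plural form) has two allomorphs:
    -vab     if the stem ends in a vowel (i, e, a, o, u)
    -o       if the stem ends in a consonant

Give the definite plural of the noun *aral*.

araluzuvab

*aral*: last vowel = /a/, a back vowel → -uzu → *araluzu*.
The plural form *araluzu* — final sound /u/ (a vowel) → -vab → *araluzuvab*.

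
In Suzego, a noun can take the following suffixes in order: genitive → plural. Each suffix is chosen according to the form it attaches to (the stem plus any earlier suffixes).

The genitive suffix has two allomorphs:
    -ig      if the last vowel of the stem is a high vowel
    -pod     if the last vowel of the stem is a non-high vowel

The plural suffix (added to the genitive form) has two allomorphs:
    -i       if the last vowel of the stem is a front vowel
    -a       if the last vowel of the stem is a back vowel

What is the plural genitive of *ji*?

Since the last vowel of *ji* is /i/ (a high vowel), it takes -ig, giving *jiig*.
The genitive form *jiig*: last vowel = /i/, a front vowel → -i → *jiigi*.

jiigi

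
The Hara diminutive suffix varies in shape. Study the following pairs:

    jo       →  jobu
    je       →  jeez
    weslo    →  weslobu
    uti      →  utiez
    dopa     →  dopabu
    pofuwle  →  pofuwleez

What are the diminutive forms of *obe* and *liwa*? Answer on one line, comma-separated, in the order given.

The pattern is front/back vowel harmony: -ez when the last vowel of the stem is a front vowel (*je*, *uti*, *pofuwle*); -bu when the last vowel of the stem is a back vowel (*jo*, *weslo*, *dopa*).
*obe* — last vowel /e/ (a front vowel) → -ez → *obeez*.
*liwa* — last vowel /a/ (a back vowel) → -bu → *liwabu*.

obeez, liwabu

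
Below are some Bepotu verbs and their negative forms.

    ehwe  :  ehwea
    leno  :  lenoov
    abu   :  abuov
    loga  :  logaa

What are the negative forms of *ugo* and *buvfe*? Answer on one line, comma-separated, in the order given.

ugoov, buvfea

The alternation tracks the last vowel of the stem — -ov when the last vowel of the stem is a rounded vowel (*leno*, *abu*); -a when the last vowel of the stem is an unrounded vowel (*ehwe*, *loga*).
Since the last vowel of *ugo* is /o/ (a rounded vowel), it takes -ov, giving *ugoov*.
*buvfe*: last vowel = /e/, an unrounded vowel → -a → *buvfea*.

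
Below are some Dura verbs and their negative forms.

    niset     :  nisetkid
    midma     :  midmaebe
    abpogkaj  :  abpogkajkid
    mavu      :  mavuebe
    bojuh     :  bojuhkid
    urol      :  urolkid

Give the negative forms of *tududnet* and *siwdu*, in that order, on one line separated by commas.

tududnetkid, siwduebe

The pattern is consonant vs. vowel: -kid when the stem ends in a consonant (*niset*, *abpogkaj*, *bojuh*, *urol*); -ebe when the stem ends in a vowel (*midma*, *mavu*).
*tududnet* — final sound /t/ (a consonant) → -kid → *tududnetkid*.
*siwdu* — final sound /u/ (a vowel) → -ebe → *siwduebe*.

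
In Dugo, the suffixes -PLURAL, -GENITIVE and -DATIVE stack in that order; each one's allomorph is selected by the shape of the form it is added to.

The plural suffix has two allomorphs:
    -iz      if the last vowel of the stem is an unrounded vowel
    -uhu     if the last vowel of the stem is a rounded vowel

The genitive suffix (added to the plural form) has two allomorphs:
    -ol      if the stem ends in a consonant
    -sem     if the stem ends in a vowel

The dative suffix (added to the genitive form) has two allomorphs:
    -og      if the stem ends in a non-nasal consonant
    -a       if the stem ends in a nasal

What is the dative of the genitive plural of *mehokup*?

mehokupuhusema

*mehokup* — last vowel /u/ (a rounded vowel) → -uhu → *mehokupuhu*.
The final sound of the plural form *mehokupuhu* is /u/, which is a vowel, so the genitive suffix is -sem, giving *mehokupuhusem*.
Since the final consonant of the genitive form *mehokupuhusem* is /m/ (a nasal), it takes -a, giving *mehokupuhusema*.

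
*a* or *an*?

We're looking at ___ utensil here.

The indefinite article is chosen by the initial *sound* of the following word, not its spelling.
*utensil* begins with the sound /juː/ (u pronounced /juː/) — a consonant sound.
So the article is *a*: We're looking at a utensil here.

a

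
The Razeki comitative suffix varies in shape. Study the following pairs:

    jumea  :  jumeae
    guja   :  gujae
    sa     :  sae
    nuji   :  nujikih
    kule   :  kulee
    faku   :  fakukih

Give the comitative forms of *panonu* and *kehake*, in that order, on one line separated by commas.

The pattern is height harmony: -kih when the last vowel of the stem is a high vowel (*nuji*, *faku*); -e when the last vowel of the stem is a non-high vowel (*jumea*, *guja*, *sa*, *kule*).
*panonu*: last vowel = /u/, a high vowel → -kih → *panonukih*.
The last vowel of *kehake* is /e/, which is a non-high vowel, so the suffix is -e, giving *kehakee*.

panonukih, kehakee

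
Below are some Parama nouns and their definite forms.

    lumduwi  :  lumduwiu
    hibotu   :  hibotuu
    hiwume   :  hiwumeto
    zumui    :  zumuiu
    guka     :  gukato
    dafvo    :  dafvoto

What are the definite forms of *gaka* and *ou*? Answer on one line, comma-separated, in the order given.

gakato, ouu

The suffix is conditioned by the last vowel: -u when the last vowel of the stem is a high vowel (*lumduwi*, *hibotu*, *zumui*); -to when the last vowel of the stem is a non-high vowel (*hiwume*, *guka*, *dafvo*).
The last vowel of *gaka* is /a/, which is a non-high vowel, so the suffix is -to, giving *gakato*.
*ou* — last vowel /u/ (a high vowel) → -u → *ouu*.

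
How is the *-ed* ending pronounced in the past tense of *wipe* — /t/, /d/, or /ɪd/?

/t/

The stem *wipe* ends in a voiceless consonant other than /t/.
The -ed suffix is realized as /ɪd/ after /t, d/; as /t/ after other voiceless consonants; and as /d/ after other voiced sounds.
So -ed on *wipe* is pronounced /t/.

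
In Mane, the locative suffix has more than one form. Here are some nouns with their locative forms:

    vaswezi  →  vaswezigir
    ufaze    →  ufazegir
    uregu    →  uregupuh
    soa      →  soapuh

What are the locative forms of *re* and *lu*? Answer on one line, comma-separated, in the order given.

regir, lupuh

The alternation tracks the last vowel of the stem — -gir when the last vowel of the stem is a front vowel (*vaswezi*, *ufaze*); -puh when the last vowel of the stem is a back vowel (*uregu*, *soa*).
*re*: last vowel = /e/, a front vowel → -gir → *regir*.
*lu* — last vowel /u/ (a back vowel) → -puh → *lupuh*.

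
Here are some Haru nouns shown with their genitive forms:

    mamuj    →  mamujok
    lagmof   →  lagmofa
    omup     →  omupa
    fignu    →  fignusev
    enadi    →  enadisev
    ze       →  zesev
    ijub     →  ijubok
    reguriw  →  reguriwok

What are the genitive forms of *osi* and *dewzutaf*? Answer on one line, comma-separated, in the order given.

The alternation tracks the final sound of the stem — -a when the stem ends in a voiceless consonant (*lagmof*, *omup*); -ok when the stem ends in a voiced consonant (*mamuj*, *ijub*, *reguriw*); -sev when the stem ends in a vowel (*fignu*, *enadi*, *ze*).
The final sound of *osi* is /i/, which is a vowel, so the suffix is -sev, giving *osisev*.
*dewzutaf*: final sound = /f/, a voiceless consonant → -a → *dewzutafa*.

osisev, dewzutafa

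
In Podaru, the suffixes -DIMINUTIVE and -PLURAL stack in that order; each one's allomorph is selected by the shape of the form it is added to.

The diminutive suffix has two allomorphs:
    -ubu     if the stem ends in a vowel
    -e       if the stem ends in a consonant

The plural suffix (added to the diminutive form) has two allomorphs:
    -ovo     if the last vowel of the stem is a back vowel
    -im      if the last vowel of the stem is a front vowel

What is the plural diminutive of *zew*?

Since the final sound of *zew* is /w/ (a consonant), it takes -e, giving *zewe*.
The last vowel of the diminutive form *zewe* is /e/, which is a front vowel, so the plural suffix is -im, giving *zeweim*.

zeweim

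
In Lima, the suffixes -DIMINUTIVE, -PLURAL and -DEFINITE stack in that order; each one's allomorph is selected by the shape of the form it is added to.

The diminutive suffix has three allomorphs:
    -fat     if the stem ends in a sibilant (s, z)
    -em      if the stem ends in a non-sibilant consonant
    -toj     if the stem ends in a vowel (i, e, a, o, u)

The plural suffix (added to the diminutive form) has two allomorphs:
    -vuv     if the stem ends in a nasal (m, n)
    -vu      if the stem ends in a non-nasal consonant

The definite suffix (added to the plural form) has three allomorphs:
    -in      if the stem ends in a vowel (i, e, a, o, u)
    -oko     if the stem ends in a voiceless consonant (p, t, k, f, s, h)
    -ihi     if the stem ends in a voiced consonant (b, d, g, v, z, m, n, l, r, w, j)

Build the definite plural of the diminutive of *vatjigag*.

Since the final sound of *vatjigag* is /g/ (a non-sibilant consonant), it takes -em, giving *vatjigagem*.
The diminutive form *vatjigagem*: final consonant = /m/, a nasal → -vuv → *vatjigagemvuv*.
Since the final sound of the plural form *vatjigagemvuv* is /v/ (a voiced consonant), it takes -ihi, giving *vatjigagemvuvihi*.

vatjigagemvuvihi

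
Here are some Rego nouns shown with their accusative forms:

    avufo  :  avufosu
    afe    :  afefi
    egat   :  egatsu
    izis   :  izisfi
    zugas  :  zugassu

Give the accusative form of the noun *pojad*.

pojadsu

The alternation tracks the last vowel of the stem — -fi when the last vowel of the stem is a front vowel (*afe*, *izis*); -su when the last vowel of the stem is a back vowel (*avufo*, *egat*, *zugas*).
The last vowel of *pojad* is /a/, which is a back vowel, so the suffix is -su, giving *pojadsu*.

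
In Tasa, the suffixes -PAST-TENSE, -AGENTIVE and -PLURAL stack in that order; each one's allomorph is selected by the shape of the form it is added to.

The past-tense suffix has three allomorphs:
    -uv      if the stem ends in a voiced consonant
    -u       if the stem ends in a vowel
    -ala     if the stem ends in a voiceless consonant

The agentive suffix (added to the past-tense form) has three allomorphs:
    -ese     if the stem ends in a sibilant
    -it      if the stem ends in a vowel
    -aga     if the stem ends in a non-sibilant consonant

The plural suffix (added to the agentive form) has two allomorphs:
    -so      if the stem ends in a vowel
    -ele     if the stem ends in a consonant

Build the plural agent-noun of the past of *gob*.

gobuvagaso

Since the final sound of *gob* is /b/ (a voiced consonant), it takes -uv, giving *gobuv*.
The final sound of the past-tense form *gobuv* is /v/, which is a non-sibilant consonant, so the agentive suffix is -aga, giving *gobuvaga*.
The final sound of the agentive form *gobuvaga* is /a/, which is a vowel, so the plural suffix is -so, giving *gobuvagaso*.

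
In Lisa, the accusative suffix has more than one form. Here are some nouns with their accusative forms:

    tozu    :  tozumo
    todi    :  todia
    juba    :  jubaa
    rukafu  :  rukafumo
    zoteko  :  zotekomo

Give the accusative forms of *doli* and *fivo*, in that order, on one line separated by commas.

Looking at the last vowel of each stem: -mo when the last vowel of the stem is a rounded vowel (*tozu*, *rukafu*, *zoteko*); -a when the last vowel of the stem is an unrounded vowel (*todi*, *juba*).
Since the last vowel of *doli* is /i/ (an unrounded vowel), it takes -a, giving *dolia*.
*fivo*: last vowel = /o/, a rounded vowel → -mo → *fivomo*.

dolia, fivomo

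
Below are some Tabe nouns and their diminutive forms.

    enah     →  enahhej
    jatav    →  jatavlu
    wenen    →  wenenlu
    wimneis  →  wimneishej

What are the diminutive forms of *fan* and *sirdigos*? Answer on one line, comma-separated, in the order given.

fanlu, sirdigoshej

Looking at the final consonant of each stem: -hej when the stem ends in a voiceless consonant (*enah*, *wimneis*); -lu when the stem ends in a voiced consonant (*jatav*, *wenen*).
*fan* — final consonant /n/ (voiced) → -lu → *fanlu*.
The final consonant of *sirdigos* is /s/, which is voiceless, so the suffix is -hej, giving *sirdigoshej*.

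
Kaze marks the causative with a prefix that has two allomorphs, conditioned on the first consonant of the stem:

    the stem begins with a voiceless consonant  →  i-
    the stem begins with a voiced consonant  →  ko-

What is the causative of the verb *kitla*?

The first consonant of *kitla* is /k/, which is voiceless, so the prefix is i-, giving *ikitla*.

ikitla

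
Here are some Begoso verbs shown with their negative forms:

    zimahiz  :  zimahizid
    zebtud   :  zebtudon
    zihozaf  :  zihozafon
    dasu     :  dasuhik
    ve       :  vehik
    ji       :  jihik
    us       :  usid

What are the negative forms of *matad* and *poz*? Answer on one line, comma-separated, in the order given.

matadon, pozid

The pattern is sibilance of the final sound: -id when the stem ends in a sibilant (*zimahiz*, *us*); -on when the stem ends in a non-sibilant consonant (*zebtud*, *zihozaf*); -hik when the stem ends in a vowel (*dasu*, *ve*, *ji*).
Since the final sound of *matad* is /d/ (a non-sibilant consonant), it takes -on, giving *matadon*.
*poz* — final sound /z/ (a sibilant) → -id → *pozid*.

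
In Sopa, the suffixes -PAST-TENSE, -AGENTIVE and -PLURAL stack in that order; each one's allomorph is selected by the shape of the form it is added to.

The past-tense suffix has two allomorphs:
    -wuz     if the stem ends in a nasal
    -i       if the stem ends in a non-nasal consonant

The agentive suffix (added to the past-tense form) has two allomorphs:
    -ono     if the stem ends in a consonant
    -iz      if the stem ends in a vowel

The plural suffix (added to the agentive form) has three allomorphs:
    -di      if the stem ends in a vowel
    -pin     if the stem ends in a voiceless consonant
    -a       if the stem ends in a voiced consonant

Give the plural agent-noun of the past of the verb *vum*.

vumwuzonodi

*vum* — final consonant /m/ (a nasal) → -wuz → *vumwuz*.
The past-tense form *vumwuz*: final sound = /z/, a consonant → -ono → *vumwuzono*.
The agentive form *vumwuzono* — final sound /o/ (a vowel) → -di → *vumwuzonodi*.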